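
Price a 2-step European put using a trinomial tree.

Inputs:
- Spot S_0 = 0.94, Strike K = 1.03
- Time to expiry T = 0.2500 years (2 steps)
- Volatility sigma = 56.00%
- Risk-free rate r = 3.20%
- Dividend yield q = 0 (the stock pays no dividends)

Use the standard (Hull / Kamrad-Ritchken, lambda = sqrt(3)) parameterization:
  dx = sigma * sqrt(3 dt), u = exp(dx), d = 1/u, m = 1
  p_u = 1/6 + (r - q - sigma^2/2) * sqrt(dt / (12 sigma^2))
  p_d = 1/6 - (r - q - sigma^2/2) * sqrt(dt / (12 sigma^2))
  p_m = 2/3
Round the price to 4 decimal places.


Answer: Price = V(0,0) = 0.1553

Derivation:
dt = T/N = 0.125000; dx = sigma*sqrt(3*dt) = 0.342929
u = exp(dx) = 1.409068; d = 1/u = 0.709689
p_u = 0.143921, p_m = 0.666667, p_d = 0.189412
Discount per step: exp(-r*dt) = 0.996008
Stock lattice S(k, j) with j the centered position index:
  k=0: S(0,+0) = 0.9400
  k=1: S(1,-1) = 0.6671; S(1,+0) = 0.9400; S(1,+1) = 1.3245
  k=2: S(2,-2) = 0.4734; S(2,-1) = 0.6671; S(2,+0) = 0.9400; S(2,+1) = 1.3245; S(2,+2) = 1.8663
Terminal payoffs V(N, j) = max(K - S_T, 0):
  V(2,-2) = 0.556561; V(2,-1) = 0.362892; V(2,+0) = 0.090000; V(2,+1) = 0.000000; V(2,+2) = 0.000000
Backward induction: V(k, j) = exp(-r*dt) * [p_u * V(k+1, j+1) + p_m * V(k+1, j) + p_d * V(k+1, j-1)]
  V(1,-1) = exp(-r*dt) * [p_u*0.090000 + p_m*0.362892 + p_d*0.556561] = 0.358862
  V(1,+0) = exp(-r*dt) * [p_u*0.000000 + p_m*0.090000 + p_d*0.362892] = 0.128222
  V(1,+1) = exp(-r*dt) * [p_u*0.000000 + p_m*0.000000 + p_d*0.090000] = 0.016979
  V(0,+0) = exp(-r*dt) * [p_u*0.016979 + p_m*0.128222 + p_d*0.358862] = 0.155276


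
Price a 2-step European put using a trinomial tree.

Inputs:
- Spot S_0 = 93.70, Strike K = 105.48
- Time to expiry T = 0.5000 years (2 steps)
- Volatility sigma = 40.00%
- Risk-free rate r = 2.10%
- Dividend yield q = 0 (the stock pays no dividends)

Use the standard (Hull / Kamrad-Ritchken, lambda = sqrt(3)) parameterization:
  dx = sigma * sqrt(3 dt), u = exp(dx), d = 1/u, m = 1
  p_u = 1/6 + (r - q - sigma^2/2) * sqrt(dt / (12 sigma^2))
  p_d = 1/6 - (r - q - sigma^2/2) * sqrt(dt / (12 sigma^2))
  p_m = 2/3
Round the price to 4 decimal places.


Answer: Price = V(0,0) = 17.5915

Derivation:
dt = T/N = 0.250000; dx = sigma*sqrt(3*dt) = 0.346410
u = exp(dx) = 1.413982; d = 1/u = 0.707222
p_u = 0.145377, p_m = 0.666667, p_d = 0.187956
Discount per step: exp(-r*dt) = 0.994764
Stock lattice S(k, j) with j the centered position index:
  k=0: S(0,+0) = 93.7000
  k=1: S(1,-1) = 66.2667; S(1,+0) = 93.7000; S(1,+1) = 132.4902
  k=2: S(2,-2) = 46.8653; S(2,-1) = 66.2667; S(2,+0) = 93.7000; S(2,+1) = 132.4902; S(2,+2) = 187.3388
Terminal payoffs V(N, j) = max(K - S_T, 0):
  V(2,-2) = 58.614684; V(2,-1) = 39.213266; V(2,+0) = 11.780000; V(2,+1) = 0.000000; V(2,+2) = 0.000000
Backward induction: V(k, j) = exp(-r*dt) * [p_u * V(k+1, j+1) + p_m * V(k+1, j) + p_d * V(k+1, j-1)]
  V(1,-1) = exp(-r*dt) * [p_u*11.780000 + p_m*39.213266 + p_d*58.614684] = 38.668183
  V(1,+0) = exp(-r*dt) * [p_u*0.000000 + p_m*11.780000 + p_d*39.213266] = 15.144005
  V(1,+1) = exp(-r*dt) * [p_u*0.000000 + p_m*0.000000 + p_d*11.780000] = 2.202533
  V(0,+0) = exp(-r*dt) * [p_u*2.202533 + p_m*15.144005 + p_d*38.668183] = 17.591537


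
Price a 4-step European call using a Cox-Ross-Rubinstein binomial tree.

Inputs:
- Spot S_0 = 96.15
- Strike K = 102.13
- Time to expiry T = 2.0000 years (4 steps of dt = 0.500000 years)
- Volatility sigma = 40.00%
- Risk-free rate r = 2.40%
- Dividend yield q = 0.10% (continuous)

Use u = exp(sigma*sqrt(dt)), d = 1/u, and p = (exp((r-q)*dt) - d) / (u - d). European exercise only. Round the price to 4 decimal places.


Answer: Price = V(0,0) = 20.4813

Derivation:
dt = T/N = 0.500000
u = exp(sigma*sqrt(dt)) = 1.326896; d = 1/u = 0.753638
p = (exp((r-q)*dt) - d) / (u - d) = 0.449934
Discount per step: exp(-r*dt) = 0.988072
Stock lattice S(k, i) with i counting down-moves:
  k=0: S(0,0) = 96.1500
  k=1: S(1,0) = 127.5811; S(1,1) = 72.4623
  k=2: S(2,0) = 169.2869; S(2,1) = 96.1500; S(2,2) = 54.6104
  k=3: S(3,0) = 224.6262; S(3,1) = 127.5811; S(3,2) = 72.4623; S(3,3) = 41.1565
  k=4: S(4,0) = 298.0557; S(4,1) = 169.2869; S(4,2) = 96.1500; S(4,3) = 54.6104; S(4,4) = 31.0171
Terminal payoffs V(N, i) = max(S_T - K, 0):
  V(4,0) = 195.925682; V(4,1) = 67.156898; V(4,2) = 0.000000; V(4,3) = 0.000000; V(4,4) = 0.000000
Backward induction: V(k, i) = exp(-r*dt) * [p * V(k+1, i) + (1-p) * V(k+1, i+1)].
  V(3,0) = exp(-r*dt) * [p*195.925682 + (1-p)*67.156898] = 123.602133
  V(3,1) = exp(-r*dt) * [p*67.156898 + (1-p)*0.000000] = 29.855715
  V(3,2) = exp(-r*dt) * [p*0.000000 + (1-p)*0.000000] = 0.000000
  V(3,3) = exp(-r*dt) * [p*0.000000 + (1-p)*0.000000] = 0.000000
  V(2,0) = exp(-r*dt) * [p*123.602133 + (1-p)*29.855715] = 71.176115
  V(2,1) = exp(-r*dt) * [p*29.855715 + (1-p)*0.000000] = 13.272854
  V(2,2) = exp(-r*dt) * [p*0.000000 + (1-p)*0.000000] = 0.000000
  V(1,0) = exp(-r*dt) * [p*71.176115 + (1-p)*13.272854] = 38.856388
  V(1,1) = exp(-r*dt) * [p*13.272854 + (1-p)*0.000000] = 5.900668
  V(0,0) = exp(-r*dt) * [p*38.856388 + (1-p)*5.900668] = 20.481296


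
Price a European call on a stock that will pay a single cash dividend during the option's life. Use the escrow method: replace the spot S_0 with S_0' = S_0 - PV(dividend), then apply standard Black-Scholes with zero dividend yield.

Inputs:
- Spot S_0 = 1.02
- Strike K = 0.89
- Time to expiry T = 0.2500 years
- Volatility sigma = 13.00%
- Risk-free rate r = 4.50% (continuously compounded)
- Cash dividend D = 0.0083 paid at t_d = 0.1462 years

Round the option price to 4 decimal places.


PV(D) = D * exp(-r * t_d) = 0.0083 * 0.99344259 = 0.00824557
S_0' = S_0 - PV(D) = 1.0200 - 0.00824557 = 1.01175443
d1 = (ln(S_0'/K) + (r + sigma^2/2)*T) / (sigma*sqrt(T)) = 2.17818763
d2 = d1 - sigma*sqrt(T) = 2.11318763
exp(-rT) = 0.98881304
N(d1) = 0.98530396; N(d2) = 0.98270764
C = S_0' * N(d1) - K * exp(-rT) * N(d2) = 1.01175443 * 0.98530396 - 0.8900 * 0.98881304 * 0.98270764 = 0.1321

Answer: Price = 0.1321


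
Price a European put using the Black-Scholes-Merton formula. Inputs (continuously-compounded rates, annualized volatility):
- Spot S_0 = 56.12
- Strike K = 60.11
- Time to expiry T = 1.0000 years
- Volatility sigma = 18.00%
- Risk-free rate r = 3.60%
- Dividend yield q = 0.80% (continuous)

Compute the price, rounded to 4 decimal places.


Answer: Price = 5.3345

Derivation:
d1 = (ln(S/K) + (r - q + 0.5*sigma^2) * T) / (sigma * sqrt(T)) = -0.13602201
d2 = d1 - sigma * sqrt(T) = -0.31602201
exp(-rT) = 0.96464029; exp(-qT) = 0.99203191
P = K * exp(-rT) * N(-d2) - S_0 * exp(-qT) * N(-d1)
N(-d1) = 0.55409806; N(-d2) = 0.62400710
P = 60.1100 * 0.96464029 * 0.62400710 - 56.1200 * 0.99203191 * 0.55409806 = 5.3345


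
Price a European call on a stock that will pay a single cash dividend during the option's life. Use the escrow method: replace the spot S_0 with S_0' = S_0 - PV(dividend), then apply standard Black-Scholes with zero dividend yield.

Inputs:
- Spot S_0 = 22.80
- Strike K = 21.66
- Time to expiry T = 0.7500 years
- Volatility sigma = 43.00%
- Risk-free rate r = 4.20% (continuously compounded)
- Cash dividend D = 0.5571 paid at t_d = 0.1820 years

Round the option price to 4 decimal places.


PV(D) = D * exp(-r * t_d) = 0.5571 * 0.99238514 = 0.55285776
S_0' = S_0 - PV(D) = 22.8000 - 0.55285776 = 22.24714224
d1 = (ln(S_0'/K) + (r + sigma^2/2)*T) / (sigma*sqrt(T)) = 0.34260722
d2 = d1 - sigma*sqrt(T) = -0.02978370
exp(-rT) = 0.96899096
N(d1) = 0.63405302; N(d2) = 0.48811978
C = S_0' * N(d1) - K * exp(-rT) * N(d2) = 22.24714224 * 0.63405302 - 21.6600 * 0.96899096 * 0.48811978 = 3.8610

Answer: Price = 3.8610


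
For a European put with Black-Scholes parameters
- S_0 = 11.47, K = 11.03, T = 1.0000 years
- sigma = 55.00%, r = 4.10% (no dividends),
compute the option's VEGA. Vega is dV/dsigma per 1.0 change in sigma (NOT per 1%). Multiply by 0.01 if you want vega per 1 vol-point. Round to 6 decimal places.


d1 = 0.4206656325; d2 = -0.1293343675
phi(d1) = 0.3651604911; exp(-qT) = 1.0000000000; exp(-rT) = 0.9598291299
Vega = S * exp(-qT) * phi(d1) * sqrt(T) = 11.4700 * 1.0000000000 * 0.3651604911 * 1.0000000000 = 4.188391

Answer: Vega = 4.188391


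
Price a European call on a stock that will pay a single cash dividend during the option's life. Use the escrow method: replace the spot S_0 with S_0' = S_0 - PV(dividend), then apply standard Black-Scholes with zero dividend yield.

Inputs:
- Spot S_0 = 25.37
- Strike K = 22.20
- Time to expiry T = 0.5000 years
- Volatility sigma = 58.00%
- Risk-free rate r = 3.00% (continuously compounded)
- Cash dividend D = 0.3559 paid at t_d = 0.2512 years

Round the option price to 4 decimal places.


PV(D) = D * exp(-r * t_d) = 0.3559 * 0.99249232 = 0.35322802
S_0' = S_0 - PV(D) = 25.3700 - 0.35322802 = 25.01677198
d1 = (ln(S_0'/K) + (r + sigma^2/2)*T) / (sigma*sqrt(T)) = 0.53290052
d2 = d1 - sigma*sqrt(T) = 0.12277858
exp(-rT) = 0.98511194
N(d1) = 0.70294878; N(d2) = 0.54885878
C = S_0' * N(d1) - K * exp(-rT) * N(d2) = 25.01677198 * 0.70294878 - 22.2000 * 0.98511194 * 0.54885878 = 5.5823

Answer: Price = 5.5823


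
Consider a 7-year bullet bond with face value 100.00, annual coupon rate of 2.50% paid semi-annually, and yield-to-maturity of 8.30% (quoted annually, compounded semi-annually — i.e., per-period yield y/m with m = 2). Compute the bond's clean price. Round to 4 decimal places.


Coupon per period c = face * coupon_rate / m = 1.250000
Periods per year m = 2; per-period yield y/m = 0.041500
Number of cashflows N = 14
Cashflows (t years, CF_t, discount factor 1/(1+y/m)^(m*t), PV):
  t = 0.5000: CF_t = 1.250000, DF = 0.960154, PV = 1.200192
  t = 1.0000: CF_t = 1.250000, DF = 0.921895, PV = 1.152369
  t = 1.5000: CF_t = 1.250000, DF = 0.885161, PV = 1.106451
  t = 2.0000: CF_t = 1.250000, DF = 0.849890, PV = 1.062363
  t = 2.5000: CF_t = 1.250000, DF = 0.816025, PV = 1.020032
  t = 3.0000: CF_t = 1.250000, DF = 0.783510, PV = 0.979387
  t = 3.5000: CF_t = 1.250000, DF = 0.752290, PV = 0.940362
  t = 4.0000: CF_t = 1.250000, DF = 0.722314, PV = 0.902892
  t = 4.5000: CF_t = 1.250000, DF = 0.693532, PV = 0.866915
  t = 5.0000: CF_t = 1.250000, DF = 0.665897, PV = 0.832372
  t = 5.5000: CF_t = 1.250000, DF = 0.639364, PV = 0.799205
  t = 6.0000: CF_t = 1.250000, DF = 0.613887, PV = 0.767359
  t = 6.5000: CF_t = 1.250000, DF = 0.589426, PV = 0.736783
  t = 7.0000: CF_t = 101.250000, DF = 0.565940, PV = 57.301395
Price P = sum_t PV_t = 69.668075

Answer: Price = 69.6681


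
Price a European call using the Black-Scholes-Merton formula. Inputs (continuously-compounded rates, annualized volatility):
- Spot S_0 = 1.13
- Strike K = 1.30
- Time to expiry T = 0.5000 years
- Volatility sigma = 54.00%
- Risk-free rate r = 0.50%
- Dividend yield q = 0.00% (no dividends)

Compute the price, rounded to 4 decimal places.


Answer: Price = 0.1120

Derivation:
d1 = (ln(S/K) + (r - q + 0.5*sigma^2) * T) / (sigma * sqrt(T)) = -0.16956586
d2 = d1 - sigma * sqrt(T) = -0.55140352
exp(-rT) = 0.99750312; exp(-qT) = 1.00000000
C = S_0 * exp(-qT) * N(d1) - K * exp(-rT) * N(d2)
N(d1) = 0.43267579; N(d2) = 0.29067854
C = 1.1300 * 1.00000000 * 0.43267579 - 1.3000 * 0.99750312 * 0.29067854 = 0.1120


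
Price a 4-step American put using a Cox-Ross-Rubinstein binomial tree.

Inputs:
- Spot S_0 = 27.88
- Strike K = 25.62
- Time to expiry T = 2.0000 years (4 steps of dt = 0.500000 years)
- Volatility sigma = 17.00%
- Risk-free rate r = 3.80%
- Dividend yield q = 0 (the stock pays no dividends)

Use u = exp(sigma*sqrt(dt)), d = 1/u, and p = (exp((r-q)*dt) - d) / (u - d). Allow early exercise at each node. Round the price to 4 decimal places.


Answer: Price = V(0,0) = 1.0665

Derivation:
dt = T/N = 0.500000
u = exp(sigma*sqrt(dt)) = 1.127732; d = 1/u = 0.886736
p = (exp((r-q)*dt) - d) / (u - d) = 0.549577
Discount per step: exp(-r*dt) = 0.981179
Stock lattice S(k, i) with i counting down-moves:
  k=0: S(0,0) = 27.8800
  k=1: S(1,0) = 31.4412; S(1,1) = 24.7222
  k=2: S(2,0) = 35.4572; S(2,1) = 27.8800; S(2,2) = 21.9221
  k=3: S(3,0) = 39.9862; S(3,1) = 31.4412; S(3,2) = 24.7222; S(3,3) = 19.4391
  k=4: S(4,0) = 45.0937; S(4,1) = 35.4572; S(4,2) = 27.8800; S(4,3) = 21.9221; S(4,4) = 17.2373
Terminal payoffs V(N, i) = max(K - S_T, 0):
  V(4,0) = 0.000000; V(4,1) = 0.000000; V(4,2) = 0.000000; V(4,3) = 3.697943; V(4,4) = 8.382677
Backward induction: V(k, i) = exp(-r*dt) * [p * V(k+1, i) + (1-p) * V(k+1, i+1)]; then take max(V_cont, immediate exercise) for American.
  V(3,0) = exp(-r*dt) * [p*0.000000 + (1-p)*0.000000] = 0.000000; exercise = 0.000000; V(3,0) = max -> 0.000000
  V(3,1) = exp(-r*dt) * [p*0.000000 + (1-p)*0.000000] = 0.000000; exercise = 0.000000; V(3,1) = max -> 0.000000
  V(3,2) = exp(-r*dt) * [p*0.000000 + (1-p)*3.697943] = 1.634289; exercise = 0.897805; V(3,2) = max -> 1.634289
  V(3,3) = exp(-r*dt) * [p*3.697943 + (1-p)*8.382677] = 5.698742; exercise = 6.180927; V(3,3) = max -> 6.180927
  V(2,0) = exp(-r*dt) * [p*0.000000 + (1-p)*0.000000] = 0.000000; exercise = 0.000000; V(2,0) = max -> 0.000000
  V(2,1) = exp(-r*dt) * [p*0.000000 + (1-p)*1.634289] = 0.722266; exercise = 0.000000; V(2,1) = max -> 0.722266
  V(2,2) = exp(-r*dt) * [p*1.634289 + (1-p)*6.180927] = 3.612896; exercise = 3.697943; V(2,2) = max -> 3.697943
  V(1,0) = exp(-r*dt) * [p*0.000000 + (1-p)*0.722266] = 0.319202; exercise = 0.000000; V(1,0) = max -> 0.319202
  V(1,1) = exp(-r*dt) * [p*0.722266 + (1-p)*3.697943] = 2.023759; exercise = 0.897805; V(1,1) = max -> 2.023759
  V(0,0) = exp(-r*dt) * [p*0.319202 + (1-p)*2.023759] = 1.066516; exercise = 0.000000; V(0,0) = max -> 1.066516


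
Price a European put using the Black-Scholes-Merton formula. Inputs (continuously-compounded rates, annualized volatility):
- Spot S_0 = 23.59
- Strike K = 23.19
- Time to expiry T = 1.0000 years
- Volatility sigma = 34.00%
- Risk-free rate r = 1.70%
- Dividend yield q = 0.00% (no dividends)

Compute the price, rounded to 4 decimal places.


d1 = (ln(S/K) + (r - q + 0.5*sigma^2) * T) / (sigma * sqrt(T)) = 0.27029924
d2 = d1 - sigma * sqrt(T) = -0.06970076
exp(-rT) = 0.98314368; exp(-qT) = 1.00000000
P = K * exp(-rT) * N(-d2) - S_0 * exp(-qT) * N(-d1)
N(-d1) = 0.39346502; N(-d2) = 0.52778408
P = 23.1900 * 0.98314368 * 0.52778408 - 23.5900 * 1.00000000 * 0.39346502 = 2.7512

Answer: Price = 2.7512


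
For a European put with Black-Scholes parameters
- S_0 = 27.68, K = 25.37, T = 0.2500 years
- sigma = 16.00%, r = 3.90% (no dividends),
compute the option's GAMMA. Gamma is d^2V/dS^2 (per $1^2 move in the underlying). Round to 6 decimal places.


d1 = 1.2511594642; d2 = 1.1711594642
phi(d1) = 0.1823844357; exp(-qT) = 1.0000000000; exp(-rT) = 0.9902973771
Gamma = exp(-qT) * phi(d1) / (S * sigma * sqrt(T)) = 1.0000000000 * 0.1823844357 / (27.6800 * 0.1600 * 0.5000000000) = 0.082363

Answer: Gamma = 0.082363


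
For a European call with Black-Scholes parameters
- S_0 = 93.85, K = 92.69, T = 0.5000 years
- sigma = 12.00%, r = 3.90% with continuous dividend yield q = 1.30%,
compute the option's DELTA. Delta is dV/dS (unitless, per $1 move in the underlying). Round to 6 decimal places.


Answer: Delta = 0.629795

Derivation:
d1 = 0.3422063437; d2 = 0.2573535300
phi(d1) = 0.3762538900; exp(-qT) = 0.9935210793; exp(-rT) = 0.9806888952
N(d1) = 0.6339021942
Delta = exp(-qT) * N(d1) = 0.9935210793 * 0.6339021942 = 0.629795


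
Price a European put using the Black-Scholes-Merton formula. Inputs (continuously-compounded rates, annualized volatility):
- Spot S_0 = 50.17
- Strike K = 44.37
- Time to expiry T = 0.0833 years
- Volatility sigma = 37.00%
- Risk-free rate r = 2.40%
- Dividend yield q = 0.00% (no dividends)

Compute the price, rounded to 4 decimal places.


Answer: Price = 0.3004

Derivation:
d1 = (ln(S/K) + (r - q + 0.5*sigma^2) * T) / (sigma * sqrt(T)) = 1.22255521
d2 = d1 - sigma * sqrt(T) = 1.11576677
exp(-rT) = 0.99800280; exp(-qT) = 1.00000000
P = K * exp(-rT) * N(-d2) - S_0 * exp(-qT) * N(-d1)
N(-d1) = 0.11074887; N(-d2) = 0.13226099
P = 44.3700 * 0.99800280 * 0.13226099 - 50.1700 * 1.00000000 * 0.11074887 = 0.3004


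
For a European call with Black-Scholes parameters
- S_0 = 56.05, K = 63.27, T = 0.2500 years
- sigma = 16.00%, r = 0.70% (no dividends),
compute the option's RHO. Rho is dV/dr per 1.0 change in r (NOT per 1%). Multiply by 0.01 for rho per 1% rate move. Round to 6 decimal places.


d1 = -1.4527141705; d2 = -1.5327141705
phi(d1) = 0.1388823977; exp(-qT) = 1.0000000000; exp(-rT) = 0.9982515304
N(d2) = 0.0626731481
Rho = K*T*exp(-rT)*N(d2) = 63.2700 * 0.2500 * 0.9982515304 * 0.0626731481 = 0.989599

Answer: Rho = 0.989599


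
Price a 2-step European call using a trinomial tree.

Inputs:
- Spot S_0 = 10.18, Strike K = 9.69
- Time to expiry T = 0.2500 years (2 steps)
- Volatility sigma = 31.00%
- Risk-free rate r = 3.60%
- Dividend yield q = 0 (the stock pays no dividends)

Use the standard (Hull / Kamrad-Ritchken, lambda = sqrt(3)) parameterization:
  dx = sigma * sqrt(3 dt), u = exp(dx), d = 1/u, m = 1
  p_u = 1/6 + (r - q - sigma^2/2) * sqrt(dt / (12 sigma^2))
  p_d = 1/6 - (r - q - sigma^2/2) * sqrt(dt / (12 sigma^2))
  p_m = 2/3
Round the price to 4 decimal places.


Answer: Price = V(0,0) = 0.9418

Derivation:
dt = T/N = 0.125000; dx = sigma*sqrt(3*dt) = 0.189835
u = exp(dx) = 1.209051; d = 1/u = 0.827095
p_u = 0.162699, p_m = 0.666667, p_d = 0.170634
Discount per step: exp(-r*dt) = 0.995510
Stock lattice S(k, j) with j the centered position index:
  k=0: S(0,+0) = 10.1800
  k=1: S(1,-1) = 8.4198; S(1,+0) = 10.1800; S(1,+1) = 12.3081
  k=2: S(2,-2) = 6.9640; S(2,-1) = 8.4198; S(2,+0) = 10.1800; S(2,+1) = 12.3081; S(2,+2) = 14.8812
Terminal payoffs V(N, j) = max(S_T - K, 0):
  V(2,-2) = 0.000000; V(2,-1) = 0.000000; V(2,+0) = 0.490000; V(2,+1) = 2.618135; V(2,+2) = 5.191159
Backward induction: V(k, j) = exp(-r*dt) * [p_u * V(k+1, j+1) + p_m * V(k+1, j) + p_d * V(k+1, j-1)]
  V(1,-1) = exp(-r*dt) * [p_u*0.490000 + p_m*0.000000 + p_d*0.000000] = 0.079365
  V(1,+0) = exp(-r*dt) * [p_u*2.618135 + p_m*0.490000 + p_d*0.000000] = 0.749257
  V(1,+1) = exp(-r*dt) * [p_u*5.191159 + p_m*2.618135 + p_d*0.490000] = 2.661629
  V(0,+0) = exp(-r*dt) * [p_u*2.661629 + p_m*0.749257 + p_d*0.079365] = 0.941844


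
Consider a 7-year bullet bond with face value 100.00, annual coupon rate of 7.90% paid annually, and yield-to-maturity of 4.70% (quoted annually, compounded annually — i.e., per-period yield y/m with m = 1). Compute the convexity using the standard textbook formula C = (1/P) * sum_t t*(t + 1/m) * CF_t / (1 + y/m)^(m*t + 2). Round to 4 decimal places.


Answer: Convexity = 39.1402

Derivation:
Coupon per period c = face * coupon_rate / m = 7.900000
Periods per year m = 1; per-period yield y/m = 0.047000
Number of cashflows N = 7
Cashflows (t years, CF_t, discount factor 1/(1+y/m)^(m*t), PV):
  t = 1.0000: CF_t = 7.900000, DF = 0.955110, PV = 7.545368
  t = 2.0000: CF_t = 7.900000, DF = 0.912235, PV = 7.206655
  t = 3.0000: CF_t = 7.900000, DF = 0.871284, PV = 6.883147
  t = 4.0000: CF_t = 7.900000, DF = 0.832172, PV = 6.574161
  t = 5.0000: CF_t = 7.900000, DF = 0.794816, PV = 6.279046
  t = 6.0000: CF_t = 7.900000, DF = 0.759137, PV = 5.997179
  t = 7.0000: CF_t = 107.900000, DF = 0.725059, PV = 78.233845
Price P = sum_t PV_t = 118.719401
Convexity numerator sum_t t*(t + 1/m) * CF_t / (1+y/m)^(m*t + 2):
  t = 1.0000: term = 13.766294
  t = 2.0000: term = 39.444969
  t = 3.0000: term = 75.348555
  t = 4.0000: term = 119.943577
  t = 5.0000: term = 171.838936
  t = 6.0000: term = 229.775081
  t = 7.0000: term = 3996.587600
Convexity = (1/P) * sum = 4646.705012 / 118.719401 = 39.140233


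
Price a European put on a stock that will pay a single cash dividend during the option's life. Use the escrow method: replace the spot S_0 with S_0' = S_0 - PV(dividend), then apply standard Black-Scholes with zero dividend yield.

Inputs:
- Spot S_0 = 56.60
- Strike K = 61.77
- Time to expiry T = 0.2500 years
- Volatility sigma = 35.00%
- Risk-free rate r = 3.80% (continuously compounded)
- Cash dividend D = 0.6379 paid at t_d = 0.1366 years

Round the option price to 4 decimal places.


PV(D) = D * exp(-r * t_d) = 0.6379 * 0.99482265 = 0.63459737
S_0' = S_0 - PV(D) = 56.6000 - 0.63459737 = 55.96540263
d1 = (ln(S_0'/K) + (r + sigma^2/2)*T) / (sigma*sqrt(T)) = -0.42212354
d2 = d1 - sigma*sqrt(T) = -0.59712354
exp(-rT) = 0.99054498
N(-d1) = 0.66353258; N(-d2) = 0.72478755
P = K * exp(-rT) * N(-d2) - S_0' * N(-d1) = 61.7700 * 0.99054498 * 0.72478755 - 55.96540263 * 0.66353258 = 7.2120

Answer: Price = 7.2120


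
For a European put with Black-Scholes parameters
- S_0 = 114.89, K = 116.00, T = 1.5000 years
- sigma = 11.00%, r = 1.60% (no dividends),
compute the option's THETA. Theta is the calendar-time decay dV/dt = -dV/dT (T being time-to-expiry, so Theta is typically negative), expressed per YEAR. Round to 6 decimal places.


Answer: Theta = -1.149822

Derivation:
d1 = 0.1741361391; d2 = 0.0394142032
phi(d1) = 0.3929392612; exp(-qT) = 1.0000000000; exp(-rT) = 0.9762857098
Theta = -S*exp(-qT)*phi(d1)*sigma/(2*sqrt(T)) + r*K*exp(-rT)*N(-d2) - q*S*exp(-qT)*N(-d1)
N(-d1) = 0.4308792361; N(-d2) = 0.4842800781; sqrt(T) = 1.2247448714
Term 1 = -114.8900 * 1.0000000000 * 0.3929392612 * 0.1100 / (2 * 1.2247448714) = -2.0273312447
Term 2 = 0.0160 * 116.0000 * 0.9762857098 * 0.4842800781 = 0.8775088559
Term 3 = 0 (no dividend yield, q = 0)
Theta = -2.0273312447 + (0.8775088559) + (0.0000000000) = -1.149822


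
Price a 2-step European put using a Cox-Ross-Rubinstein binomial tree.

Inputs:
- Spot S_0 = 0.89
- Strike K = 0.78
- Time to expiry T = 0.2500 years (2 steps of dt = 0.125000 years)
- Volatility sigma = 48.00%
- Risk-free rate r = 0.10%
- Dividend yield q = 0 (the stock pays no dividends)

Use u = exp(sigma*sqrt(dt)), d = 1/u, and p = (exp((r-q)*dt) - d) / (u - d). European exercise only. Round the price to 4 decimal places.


Answer: Price = V(0,0) = 0.0429

Derivation:
dt = T/N = 0.125000
u = exp(sigma*sqrt(dt)) = 1.184956; d = 1/u = 0.843913
p = (exp((r-q)*dt) - d) / (u - d) = 0.458042
Discount per step: exp(-r*dt) = 0.999875
Stock lattice S(k, i) with i counting down-moves:
  k=0: S(0,0) = 0.8900
  k=1: S(1,0) = 1.0546; S(1,1) = 0.7511
  k=2: S(2,0) = 1.2497; S(2,1) = 0.8900; S(2,2) = 0.6338
Terminal payoffs V(N, i) = max(K - S_T, 0):
  V(2,0) = 0.000000; V(2,1) = 0.000000; V(2,2) = 0.146151
Backward induction: V(k, i) = exp(-r*dt) * [p * V(k+1, i) + (1-p) * V(k+1, i+1)].
  V(1,0) = exp(-r*dt) * [p*0.000000 + (1-p)*0.000000] = 0.000000
  V(1,1) = exp(-r*dt) * [p*0.000000 + (1-p)*0.146151] = 0.079198
  V(0,0) = exp(-r*dt) * [p*0.000000 + (1-p)*0.079198] = 0.042917


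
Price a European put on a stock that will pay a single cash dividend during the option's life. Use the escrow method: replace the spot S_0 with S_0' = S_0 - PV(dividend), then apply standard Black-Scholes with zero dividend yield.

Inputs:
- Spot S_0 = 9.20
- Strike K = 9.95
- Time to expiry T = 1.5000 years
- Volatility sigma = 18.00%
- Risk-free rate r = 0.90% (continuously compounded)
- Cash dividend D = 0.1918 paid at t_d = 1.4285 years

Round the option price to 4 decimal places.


PV(D) = D * exp(-r * t_d) = 0.1918 * 0.98722579 = 0.18934991
S_0' = S_0 - PV(D) = 9.2000 - 0.18934991 = 9.01065009
d1 = (ln(S_0'/K) + (r + sigma^2/2)*T) / (sigma*sqrt(T)) = -0.27835879
d2 = d1 - sigma*sqrt(T) = -0.49881287
exp(-rT) = 0.98659072
N(-d1) = 0.60963152; N(-d2) = 0.69104439
P = K * exp(-rT) * N(-d2) - S_0' * N(-d1) = 9.9500 * 0.98659072 * 0.69104439 - 9.01065009 * 0.60963152 = 1.2905

Answer: Price = 1.2905


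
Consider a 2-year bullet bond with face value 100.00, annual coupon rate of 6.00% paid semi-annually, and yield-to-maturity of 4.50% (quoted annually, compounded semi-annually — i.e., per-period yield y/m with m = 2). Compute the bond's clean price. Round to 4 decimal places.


Coupon per period c = face * coupon_rate / m = 3.000000
Periods per year m = 2; per-period yield y/m = 0.022500
Number of cashflows N = 4
Cashflows (t years, CF_t, discount factor 1/(1+y/m)^(m*t), PV):
  t = 0.5000: CF_t = 3.000000, DF = 0.977995, PV = 2.933985
  t = 1.0000: CF_t = 3.000000, DF = 0.956474, PV = 2.869423
  t = 1.5000: CF_t = 3.000000, DF = 0.935427, PV = 2.806282
  t = 2.0000: CF_t = 103.000000, DF = 0.914843, PV = 94.228865
Price P = sum_t PV_t = 102.838555

Answer: Price = 102.8386


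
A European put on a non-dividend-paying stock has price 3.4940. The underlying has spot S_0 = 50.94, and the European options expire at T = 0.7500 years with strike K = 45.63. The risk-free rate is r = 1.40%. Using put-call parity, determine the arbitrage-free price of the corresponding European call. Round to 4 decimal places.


Answer: Call price = 9.2806

Derivation:
Put-call parity: C - P = S_0 * exp(-qT) - K * exp(-rT).
S_0 * exp(-qT) = 50.9400 * 1.00000000 = 50.94000000
K * exp(-rT) = 45.6300 * 0.98955493 = 45.15339157
C = P + S*exp(-qT) - K*exp(-rT)
C = 3.4940 + 50.94000000 - 45.15339157 = 9.2806


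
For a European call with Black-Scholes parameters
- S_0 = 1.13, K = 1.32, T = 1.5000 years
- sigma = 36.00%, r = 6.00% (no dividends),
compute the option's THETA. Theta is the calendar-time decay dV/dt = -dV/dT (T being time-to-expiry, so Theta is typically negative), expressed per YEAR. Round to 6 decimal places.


d1 = 0.0720918764; d2 = -0.3688162773
phi(d1) = 0.3979069271; exp(-qT) = 1.0000000000; exp(-rT) = 0.9139311853
Theta = -S*exp(-qT)*phi(d1)*sigma/(2*sqrt(T)) - r*K*exp(-rT)*N(d2) + q*S*exp(-qT)*N(d1)
N(d1) = 0.5287356045; N(d2) = 0.3561323356; sqrt(T) = 1.2247448714
Term 1 = -1.1300 * 1.0000000000 * 0.3979069271 * 0.3600 / (2 * 1.2247448714) = -0.0660825539
Term 2 = -0.0600 * 1.3200 * 0.9139311853 * 0.3561323356 = -0.0257780514
Term 3 = 0 (no dividend yield, q = 0)
Theta = -0.0660825539 + (-0.0257780514) + (0.0000000000) = -0.091861

Answer: Theta = -0.091861


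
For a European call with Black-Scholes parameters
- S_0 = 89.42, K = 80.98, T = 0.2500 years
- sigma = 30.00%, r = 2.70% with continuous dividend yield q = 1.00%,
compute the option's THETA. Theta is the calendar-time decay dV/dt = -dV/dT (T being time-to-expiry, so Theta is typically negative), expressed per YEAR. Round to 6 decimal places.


Answer: Theta = -8.864274

Derivation:
d1 = 0.7642810680; d2 = 0.6142810680
phi(d1) = 0.2978988413; exp(-qT) = 0.9975031224; exp(-rT) = 0.9932727301
Theta = -S*exp(-qT)*phi(d1)*sigma/(2*sqrt(T)) - r*K*exp(-rT)*N(d2) + q*S*exp(-qT)*N(d1)
N(d1) = 0.7776501175; N(d2) = 0.7304851946; sqrt(T) = 0.5000000000
Term 1 = -89.4200 * 0.9975031224 * 0.2978988413 * 0.3000 / (2 * 0.5000000000) = -7.9714806834
Term 2 = -0.0270 * 80.9800 * 0.9932727301 * 0.7304851946 = -1.5864320201
Term 3 = 0.0100 * 89.4200 * 0.9975031224 * 0.7776501175 = 0.6936384695
Theta = -7.9714806834 + (-1.5864320201) + (0.6936384695) = -8.864274


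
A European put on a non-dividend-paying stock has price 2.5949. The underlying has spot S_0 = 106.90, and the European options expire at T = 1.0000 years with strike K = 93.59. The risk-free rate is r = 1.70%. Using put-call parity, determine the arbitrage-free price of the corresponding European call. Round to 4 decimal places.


Answer: Call price = 17.4825

Derivation:
Put-call parity: C - P = S_0 * exp(-qT) - K * exp(-rT).
S_0 * exp(-qT) = 106.9000 * 1.00000000 = 106.90000000
K * exp(-rT) = 93.5900 * 0.98314368 = 92.01241744
C = P + S*exp(-qT) - K*exp(-rT)
C = 2.5949 + 106.90000000 - 92.01241744 = 17.4825


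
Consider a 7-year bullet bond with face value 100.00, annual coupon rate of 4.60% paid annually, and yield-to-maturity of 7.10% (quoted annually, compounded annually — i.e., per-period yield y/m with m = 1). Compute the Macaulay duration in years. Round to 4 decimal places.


Answer: Macaulay duration = 6.0659 years

Derivation:
Coupon per period c = face * coupon_rate / m = 4.600000
Periods per year m = 1; per-period yield y/m = 0.071000
Number of cashflows N = 7
Cashflows (t years, CF_t, discount factor 1/(1+y/m)^(m*t), PV):
  t = 1.0000: CF_t = 4.600000, DF = 0.933707, PV = 4.295051
  t = 2.0000: CF_t = 4.600000, DF = 0.871808, PV = 4.010319
  t = 3.0000: CF_t = 4.600000, DF = 0.814013, PV = 3.744462
  t = 4.0000: CF_t = 4.600000, DF = 0.760050, PV = 3.496230
  t = 5.0000: CF_t = 4.600000, DF = 0.709664, PV = 3.264453
  t = 6.0000: CF_t = 4.600000, DF = 0.662618, PV = 3.048042
  t = 7.0000: CF_t = 104.600000, DF = 0.618691, PV = 64.715065
Price P = sum_t PV_t = 86.573622
Macaulay numerator sum_t t * PV_t:
  t * PV_t at t = 1.0000: 4.295051
  t * PV_t at t = 2.0000: 8.020637
  t * PV_t at t = 3.0000: 11.233386
  t * PV_t at t = 4.0000: 13.984918
  t * PV_t at t = 5.0000: 16.322267
  t * PV_t at t = 6.0000: 18.288255
  t * PV_t at t = 7.0000: 453.005452
Macaulay duration D = (sum_t t * PV_t) / P = 525.149967 / 86.573622 = 6.065935


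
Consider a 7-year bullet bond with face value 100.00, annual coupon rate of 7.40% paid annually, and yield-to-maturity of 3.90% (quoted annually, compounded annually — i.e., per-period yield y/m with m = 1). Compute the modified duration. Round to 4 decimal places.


Answer: Modified duration = 5.6200

Derivation:
Coupon per period c = face * coupon_rate / m = 7.400000
Periods per year m = 1; per-period yield y/m = 0.039000
Number of cashflows N = 7
Cashflows (t years, CF_t, discount factor 1/(1+y/m)^(m*t), PV):
  t = 1.0000: CF_t = 7.400000, DF = 0.962464, PV = 7.122233
  t = 2.0000: CF_t = 7.400000, DF = 0.926337, PV = 6.854892
  t = 3.0000: CF_t = 7.400000, DF = 0.891566, PV = 6.597586
  t = 4.0000: CF_t = 7.400000, DF = 0.858100, PV = 6.349939
  t = 5.0000: CF_t = 7.400000, DF = 0.825890, PV = 6.111587
  t = 6.0000: CF_t = 7.400000, DF = 0.794889, PV = 5.882182
  t = 7.0000: CF_t = 107.400000, DF = 0.765052, PV = 82.166625
Price P = sum_t PV_t = 121.085043
First compute Macaulay numerator sum_t t * PV_t:
  t * PV_t at t = 1.0000: 7.122233
  t * PV_t at t = 2.0000: 13.709784
  t * PV_t at t = 3.0000: 19.792759
  t * PV_t at t = 4.0000: 25.399755
  t * PV_t at t = 5.0000: 30.557934
  t * PV_t at t = 6.0000: 35.293090
  t * PV_t at t = 7.0000: 575.166375
Macaulay duration D = 707.041929 / 121.085043 = 5.839218
Modified duration = D / (1 + y/m) = 5.839218 / (1 + 0.039000) = 5.620036


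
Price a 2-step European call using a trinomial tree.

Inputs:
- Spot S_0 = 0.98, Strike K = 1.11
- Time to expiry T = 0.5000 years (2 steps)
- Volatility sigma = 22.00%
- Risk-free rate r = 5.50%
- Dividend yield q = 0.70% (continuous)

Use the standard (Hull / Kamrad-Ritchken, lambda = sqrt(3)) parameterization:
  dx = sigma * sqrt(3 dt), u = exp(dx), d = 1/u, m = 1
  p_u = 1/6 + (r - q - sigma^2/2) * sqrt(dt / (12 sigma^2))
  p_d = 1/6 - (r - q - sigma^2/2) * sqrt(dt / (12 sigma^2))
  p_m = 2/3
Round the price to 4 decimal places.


Answer: Price = V(0,0) = 0.0284

Derivation:
dt = T/N = 0.250000; dx = sigma*sqrt(3*dt) = 0.190526
u = exp(dx) = 1.209885; d = 1/u = 0.826525
p_u = 0.182281, p_m = 0.666667, p_d = 0.151052
Discount per step: exp(-r*dt) = 0.986344
Stock lattice S(k, j) with j the centered position index:
  k=0: S(0,+0) = 0.9800
  k=1: S(1,-1) = 0.8100; S(1,+0) = 0.9800; S(1,+1) = 1.1857
  k=2: S(2,-2) = 0.6695; S(2,-1) = 0.8100; S(2,+0) = 0.9800; S(2,+1) = 1.1857; S(2,+2) = 1.4345
Terminal payoffs V(N, j) = max(S_T - K, 0):
  V(2,-2) = 0.000000; V(2,-1) = 0.000000; V(2,+0) = 0.000000; V(2,+1) = 0.075688; V(2,+2) = 0.324546
Backward induction: V(k, j) = exp(-r*dt) * [p_u * V(k+1, j+1) + p_m * V(k+1, j) + p_d * V(k+1, j-1)]
  V(1,-1) = exp(-r*dt) * [p_u*0.000000 + p_m*0.000000 + p_d*0.000000] = 0.000000
  V(1,+0) = exp(-r*dt) * [p_u*0.075688 + p_m*0.000000 + p_d*0.000000] = 0.013608
  V(1,+1) = exp(-r*dt) * [p_u*0.324546 + p_m*0.075688 + p_d*0.000000] = 0.108120
  V(0,+0) = exp(-r*dt) * [p_u*0.108120 + p_m*0.013608 + p_d*0.000000] = 0.028387


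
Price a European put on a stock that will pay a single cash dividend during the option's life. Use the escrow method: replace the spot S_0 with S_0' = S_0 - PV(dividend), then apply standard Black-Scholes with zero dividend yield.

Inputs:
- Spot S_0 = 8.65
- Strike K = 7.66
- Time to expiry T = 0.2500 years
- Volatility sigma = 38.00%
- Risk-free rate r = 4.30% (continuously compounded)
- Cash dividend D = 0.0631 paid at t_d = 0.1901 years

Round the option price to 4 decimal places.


PV(D) = D * exp(-r * t_d) = 0.0631 * 0.99185902 = 0.06258630
S_0' = S_0 - PV(D) = 8.6500 - 0.06258630 = 8.58741370
d1 = (ln(S_0'/K) + (r + sigma^2/2)*T) / (sigma*sqrt(T)) = 0.75308223
d2 = d1 - sigma*sqrt(T) = 0.56308223
exp(-rT) = 0.98930757
N(-d1) = 0.22570025; N(-d2) = 0.28668945
P = K * exp(-rT) * N(-d2) - S_0' * N(-d1) = 7.6600 * 0.98930757 * 0.28668945 - 8.58741370 * 0.22570025 = 0.2344

Answer: Price = 0.2344


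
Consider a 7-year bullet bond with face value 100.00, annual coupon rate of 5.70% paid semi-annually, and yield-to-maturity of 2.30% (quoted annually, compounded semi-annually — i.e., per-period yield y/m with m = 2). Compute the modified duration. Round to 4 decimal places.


Answer: Modified duration = 5.9263

Derivation:
Coupon per period c = face * coupon_rate / m = 2.850000
Periods per year m = 2; per-period yield y/m = 0.011500
Number of cashflows N = 14
Cashflows (t years, CF_t, discount factor 1/(1+y/m)^(m*t), PV):
  t = 0.5000: CF_t = 2.850000, DF = 0.988631, PV = 2.817598
  t = 1.0000: CF_t = 2.850000, DF = 0.977391, PV = 2.785564
  t = 1.5000: CF_t = 2.850000, DF = 0.966279, PV = 2.753894
  t = 2.0000: CF_t = 2.850000, DF = 0.955293, PV = 2.722584
  t = 2.5000: CF_t = 2.850000, DF = 0.944432, PV = 2.691630
  t = 3.0000: CF_t = 2.850000, DF = 0.933694, PV = 2.661029
  t = 3.5000: CF_t = 2.850000, DF = 0.923079, PV = 2.630775
  t = 4.0000: CF_t = 2.850000, DF = 0.912584, PV = 2.600865
  t = 4.5000: CF_t = 2.850000, DF = 0.902209, PV = 2.571295
  t = 5.0000: CF_t = 2.850000, DF = 0.891951, PV = 2.542061
  t = 5.5000: CF_t = 2.850000, DF = 0.881810, PV = 2.513160
  t = 6.0000: CF_t = 2.850000, DF = 0.871785, PV = 2.484587
  t = 6.5000: CF_t = 2.850000, DF = 0.861873, PV = 2.456339
  t = 7.0000: CF_t = 102.850000, DF = 0.852075, PV = 87.635865
Price P = sum_t PV_t = 121.867244
First compute Macaulay numerator sum_t t * PV_t:
  t * PV_t at t = 0.5000: 1.408799
  t * PV_t at t = 1.0000: 2.785564
  t * PV_t at t = 1.5000: 4.130841
  t * PV_t at t = 2.0000: 5.445168
  t * PV_t at t = 2.5000: 6.729076
  t * PV_t at t = 3.0000: 7.983086
  t * PV_t at t = 3.5000: 9.207711
  t * PV_t at t = 4.0000: 10.403459
  t * PV_t at t = 4.5000: 11.570827
  t * PV_t at t = 5.0000: 12.710306
  t * PV_t at t = 5.5000: 13.822379
  t * PV_t at t = 6.0000: 14.907522
  t * PV_t at t = 6.5000: 15.966204
  t * PV_t at t = 7.0000: 613.451053
Macaulay duration D = 730.521995 / 121.867244 = 5.994408
Modified duration = D / (1 + y/m) = 5.994408 / (1 + 0.011500) = 5.926256


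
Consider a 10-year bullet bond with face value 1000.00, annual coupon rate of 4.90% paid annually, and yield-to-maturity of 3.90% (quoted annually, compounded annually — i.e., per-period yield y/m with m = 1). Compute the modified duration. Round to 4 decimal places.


Answer: Modified duration = 7.9132

Derivation:
Coupon per period c = face * coupon_rate / m = 49.000000
Periods per year m = 1; per-period yield y/m = 0.039000
Number of cashflows N = 10
Cashflows (t years, CF_t, discount factor 1/(1+y/m)^(m*t), PV):
  t = 1.0000: CF_t = 49.000000, DF = 0.962464, PV = 47.160731
  t = 2.0000: CF_t = 49.000000, DF = 0.926337, PV = 45.390502
  t = 3.0000: CF_t = 49.000000, DF = 0.891566, PV = 43.686720
  t = 4.0000: CF_t = 49.000000, DF = 0.858100, PV = 42.046891
  t = 5.0000: CF_t = 49.000000, DF = 0.825890, PV = 40.468615
  t = 6.0000: CF_t = 49.000000, DF = 0.794889, PV = 38.949581
  t = 7.0000: CF_t = 49.000000, DF = 0.765052, PV = 37.487566
  t = 8.0000: CF_t = 49.000000, DF = 0.736335, PV = 36.080430
  t = 9.0000: CF_t = 49.000000, DF = 0.708696, PV = 34.726111
  t = 10.0000: CF_t = 1049.000000, DF = 0.682094, PV = 715.517092
Price P = sum_t PV_t = 1081.514240
First compute Macaulay numerator sum_t t * PV_t:
  t * PV_t at t = 1.0000: 47.160731
  t * PV_t at t = 2.0000: 90.781004
  t * PV_t at t = 3.0000: 131.060159
  t * PV_t at t = 4.0000: 168.187564
  t * PV_t at t = 5.0000: 202.343075
  t * PV_t at t = 6.0000: 233.697488
  t * PV_t at t = 7.0000: 262.412964
  t * PV_t at t = 8.0000: 288.643437
  t * PV_t at t = 9.0000: 312.535001
  t * PV_t at t = 10.0000: 7155.170922
Macaulay duration D = 8891.992347 / 1081.514240 = 8.221799
Modified duration = D / (1 + y/m) = 8.221799 / (1 + 0.039000) = 7.913184


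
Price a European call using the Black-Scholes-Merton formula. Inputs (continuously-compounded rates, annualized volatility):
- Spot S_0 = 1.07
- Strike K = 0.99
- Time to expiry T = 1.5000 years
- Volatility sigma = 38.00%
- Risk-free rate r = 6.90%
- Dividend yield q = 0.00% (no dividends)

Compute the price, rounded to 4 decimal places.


Answer: Price = 0.2825

Derivation:
d1 = (ln(S/K) + (r - q + 0.5*sigma^2) * T) / (sigma * sqrt(T)) = 0.62206078
d2 = d1 - sigma * sqrt(T) = 0.15665773
exp(-rT) = 0.90167602; exp(-qT) = 1.00000000
C = S_0 * exp(-qT) * N(d1) - K * exp(-rT) * N(d2)
N(d1) = 0.73304905; N(d2) = 0.56224270
C = 1.0700 * 1.00000000 * 0.73304905 - 0.9900 * 0.90167602 * 0.56224270 = 0.2825


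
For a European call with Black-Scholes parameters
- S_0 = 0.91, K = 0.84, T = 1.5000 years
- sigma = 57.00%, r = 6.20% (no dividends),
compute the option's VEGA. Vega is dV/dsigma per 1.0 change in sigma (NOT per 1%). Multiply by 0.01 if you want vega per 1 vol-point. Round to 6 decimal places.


Answer: Vega = 0.372068

Derivation:
d1 = 0.5969273395; d2 = -0.1011772372
phi(d1) = 0.3338379252; exp(-qT) = 1.0000000000; exp(-rT) = 0.9111935003
Vega = S * exp(-qT) * phi(d1) * sqrt(T) = 0.9100 * 1.0000000000 * 0.3338379252 * 1.2247448714 = 0.372068


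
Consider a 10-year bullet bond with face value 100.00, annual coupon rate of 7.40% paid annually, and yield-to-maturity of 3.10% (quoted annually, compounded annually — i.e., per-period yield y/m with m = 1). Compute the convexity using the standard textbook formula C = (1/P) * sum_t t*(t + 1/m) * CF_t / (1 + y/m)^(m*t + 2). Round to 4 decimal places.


Coupon per period c = face * coupon_rate / m = 7.400000
Periods per year m = 1; per-period yield y/m = 0.031000
Number of cashflows N = 10
Cashflows (t years, CF_t, discount factor 1/(1+y/m)^(m*t), PV):
  t = 1.0000: CF_t = 7.400000, DF = 0.969932, PV = 7.177498
  t = 2.0000: CF_t = 7.400000, DF = 0.940768, PV = 6.961685
  t = 3.0000: CF_t = 7.400000, DF = 0.912481, PV = 6.752362
  t = 4.0000: CF_t = 7.400000, DF = 0.885045, PV = 6.549333
  t = 5.0000: CF_t = 7.400000, DF = 0.858434, PV = 6.352408
  t = 6.0000: CF_t = 7.400000, DF = 0.832622, PV = 6.161405
  t = 7.0000: CF_t = 7.400000, DF = 0.807587, PV = 5.976144
  t = 8.0000: CF_t = 7.400000, DF = 0.783305, PV = 5.796454
  t = 9.0000: CF_t = 7.400000, DF = 0.759752, PV = 5.622167
  t = 10.0000: CF_t = 107.400000, DF = 0.736908, PV = 79.143933
Price P = sum_t PV_t = 136.493389
Convexity numerator sum_t t*(t + 1/m) * CF_t / (1+y/m)^(m*t + 2):
  t = 1.0000: term = 13.504724
  t = 2.0000: term = 39.295997
  t = 3.0000: term = 76.228898
  t = 4.0000: term = 123.228092
  t = 5.0000: term = 179.284324
  t = 6.0000: term = 243.451070
  t = 7.0000: term = 314.841345
  t = 8.0000: term = 392.624651
  t = 9.0000: term = 476.024068
  t = 10.0000: term = 8190.171260
Convexity = (1/P) * sum = 10048.654428 / 136.493389 = 73.620082

Answer: Convexity = 73.6201


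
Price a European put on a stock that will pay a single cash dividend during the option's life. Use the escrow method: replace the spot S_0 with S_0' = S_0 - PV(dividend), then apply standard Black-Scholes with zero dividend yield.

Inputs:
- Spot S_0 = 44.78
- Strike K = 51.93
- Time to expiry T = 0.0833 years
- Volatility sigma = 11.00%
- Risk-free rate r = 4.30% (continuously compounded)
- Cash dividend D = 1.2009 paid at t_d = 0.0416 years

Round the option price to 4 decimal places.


Answer: Price = 8.1631

Derivation:
PV(D) = D * exp(-r * t_d) = 1.2009 * 0.99821280 = 1.19875375
S_0' = S_0 - PV(D) = 44.7800 - 1.19875375 = 43.58124625
d1 = (ln(S_0'/K) + (r + sigma^2/2)*T) / (sigma*sqrt(T)) = -5.39197223
d2 = d1 - sigma*sqrt(T) = -5.42372014
exp(-rT) = 0.99642451
N(-d1) = 0.99999997; N(-d2) = 0.99999997
P = K * exp(-rT) * N(-d2) - S_0' * N(-d1) = 51.9300 * 0.99642451 * 0.99999997 - 43.58124625 * 0.99999997 = 8.1631


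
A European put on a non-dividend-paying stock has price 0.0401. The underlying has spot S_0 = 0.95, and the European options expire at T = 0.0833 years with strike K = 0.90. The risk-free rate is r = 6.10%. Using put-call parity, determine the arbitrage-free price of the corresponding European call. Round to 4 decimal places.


Answer: Call price = 0.0947

Derivation:
Put-call parity: C - P = S_0 * exp(-qT) - K * exp(-rT).
S_0 * exp(-qT) = 0.9500 * 1.00000000 = 0.95000000
K * exp(-rT) = 0.9000 * 0.99493159 = 0.89543843
C = P + S*exp(-qT) - K*exp(-rT)
C = 0.0401 + 0.95000000 - 0.89543843 = 0.0947
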